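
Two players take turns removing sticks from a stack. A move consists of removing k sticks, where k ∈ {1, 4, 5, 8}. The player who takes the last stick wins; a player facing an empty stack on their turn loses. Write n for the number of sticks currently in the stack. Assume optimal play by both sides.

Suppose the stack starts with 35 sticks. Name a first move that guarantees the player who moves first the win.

Work bottom-up. With no move the player to move loses. Otherwise the position is W if at least one move leads to an L position for the opponent, and L if every move leads to a W.
n=0: no move → L
n=1: →0(L), so W
n=2: →1(W) only, which is W, so L
n=3: →2(L), so W
n=4: →0(L), so W
n=5: →0(L), so W
n=6: →2(L), so W
n=7: →2(L), so W
n=8: →0(L), so W
n=9: →8(W), 5(W), 4(W), 1(W) — all W, so L
n=10: →9(L), so W
n=11: →10(W), 7(W), 6(W), 3(W) — all W, so L
n=12: →11(L), so W
n=13: →9(L), so W
n=14: →9(L), so W
n=15: →11(L), so W
n=16: →11(L), so W
n=17: →9(L), so W
n=18: →17(W), 14(W), 13(W), 10(W) — all W, so L
n=19: →18(L), so W
n=20: →19(W), 16(W), 15(W), 12(W) — all W, so L
n=21: →20(L), so W
n=22: →18(L), so W
n=23: →18(L), so W
n=24: →20(L), so W
n=25: →20(L), so W
n=26: →18(L), so W
n=27: →26(W), 23(W), 22(W), 19(W) — all W, so L
n=28: →27(L), so W
n=29: →28(W), 25(W), 24(W), 21(W) — all W, so L
n=30: →29(L), so W
n=31: →27(L), so W
n=32: →27(L), so W
n=33: →29(L), so W
n=34: →29(L), so W
n=35: →27(L), so W
From 35, the L positions reachable in one move are: 27.

Remove 8, leaving 27.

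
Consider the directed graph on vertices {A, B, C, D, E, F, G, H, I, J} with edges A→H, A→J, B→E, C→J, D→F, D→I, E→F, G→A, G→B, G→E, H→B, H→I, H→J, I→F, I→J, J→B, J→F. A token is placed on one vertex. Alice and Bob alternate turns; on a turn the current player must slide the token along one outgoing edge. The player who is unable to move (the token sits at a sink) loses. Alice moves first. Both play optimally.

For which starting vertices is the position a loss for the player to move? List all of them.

A, B, C, F

Label each position W (a win for the player to move) or L (a loss). A position with no legal move is L; any other position is W exactly when some move reaches an L, and L when every move reaches a W.
Every edge goes from a vertex to one that appears earlier in the order F, E, B, J, I, H, A, C, G, D, so processing vertices in that order labels each vertex after all of its successors.
F: no outgoing edge → L
E: reaches L-position F → W
B: only reaches E(W), which is W → L
J: reaches L-position B → W
I: reaches L-position F → W
H: reaches L-position B → W
A: only reaches H(W), J(W), all W → L
C: only reaches J(W), which is W → L
G: reaches L-position A → W
D: reaches L-position F → W
Reading off the rows marked L gives the requested list; there are 4 such vertices.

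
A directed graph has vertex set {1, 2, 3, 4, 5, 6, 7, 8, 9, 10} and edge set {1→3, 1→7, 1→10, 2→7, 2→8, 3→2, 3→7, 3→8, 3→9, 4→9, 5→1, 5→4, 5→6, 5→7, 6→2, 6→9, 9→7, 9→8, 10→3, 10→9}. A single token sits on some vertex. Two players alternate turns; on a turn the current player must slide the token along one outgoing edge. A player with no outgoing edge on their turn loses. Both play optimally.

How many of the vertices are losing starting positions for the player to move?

Label each position W (a win for the player to move) or L (a loss). A position with no legal move is L; any other position is W exactly when some move reaches an L, and L when every move reaches a W.
Every edge goes from a vertex to one that appears earlier in the order 7, 8, 9, 2, 6, 3, 4, 10, 1, 5, so processing vertices in that order labels each vertex after all of its successors.
7: no outgoing edge → L
8: no outgoing edge → L
9: can move to 8, which is L ⇒ W
2: can move to 8, which is L ⇒ W
6: moves to 2(W), 9(W); every one is W ⇒ L
3: can move to 8, which is L ⇒ W
4: the only move is to 9(W), a W ⇒ L
10: moves to 3(W), 9(W); every one is W ⇒ L
1: can move to 10, which is L ⇒ W
5: can move to 4, which is L ⇒ W
The L vertices are 4, 6, 7, 8, 10; that is 5 in all.

5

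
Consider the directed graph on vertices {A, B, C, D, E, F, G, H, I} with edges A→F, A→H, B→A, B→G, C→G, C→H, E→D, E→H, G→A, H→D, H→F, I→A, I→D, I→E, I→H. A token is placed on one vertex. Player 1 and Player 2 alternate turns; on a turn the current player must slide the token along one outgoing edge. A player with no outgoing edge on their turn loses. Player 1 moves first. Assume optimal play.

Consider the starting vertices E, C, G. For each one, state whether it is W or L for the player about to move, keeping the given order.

Work bottom-up. With no move the player to move loses. Otherwise the position is W if at least one move leads to an L position for the opponent, and L if every move leads to a W.
Every edge goes from a vertex to one that appears earlier in the order D, F, H, A, G, E, B, C, I, so processing vertices in that order labels each vertex after all of its successors.
D: no outgoing edge → L
F: no outgoing edge → L
H: can move to F, which is L ⇒ W
A: can move to F, which is L ⇒ W
G: the only move is to A(W), a W ⇒ L
E: can move to D, which is L ⇒ W
B: can move to G, which is L ⇒ W
C: can move to G, which is L ⇒ W
I: can move to D, which is L ⇒ W

E: W, C: W, G: L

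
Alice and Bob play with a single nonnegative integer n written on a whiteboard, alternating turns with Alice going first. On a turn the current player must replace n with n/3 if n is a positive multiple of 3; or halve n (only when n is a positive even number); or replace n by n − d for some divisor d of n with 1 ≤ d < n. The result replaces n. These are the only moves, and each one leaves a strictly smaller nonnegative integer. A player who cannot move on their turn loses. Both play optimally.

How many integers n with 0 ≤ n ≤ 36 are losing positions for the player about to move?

15

Positions with no move are L. A position that does have a move is losing for the player to move precisely when every available move leads to a winning position for the opponent. Fill in the labels:
n=0: no move → L
n=1: no move → L
n=2: can move to 1, which is L ⇒ W
n=3: can move to 1, which is L ⇒ W
n=4: moves to 2(W), 3(W); every one is W ⇒ L
n=5: can move to 4, which is L ⇒ W
n=6: can move to 4, which is L ⇒ W
n=7: the only move is to 6(W), a W ⇒ L
n=8: can move to 4, which is L ⇒ W
n=9: moves to 3(W), 6(W), 8(W); every one is W ⇒ L
n=10: can move to 9, which is L ⇒ W
n=11: the only move is to 10(W), a W ⇒ L
n=12: can move to 4, which is L ⇒ W
n=13: the only move is to 12(W), a W ⇒ L
n=14: can move to 7, which is L ⇒ W
n=15: moves to 5(W), 10(W), 12(W), 14(W); every one is W ⇒ L
n=16: can move to 15, which is L ⇒ W
n=17: the only move is to 16(W), a W ⇒ L
n=18: can move to 9, which is L ⇒ W
n=19: the only move is to 18(W), a W ⇒ L
n=20: can move to 15, which is L ⇒ W
n=21: can move to 7, which is L ⇒ W
n=22: can move to 11, which is L ⇒ W
n=23: the only move is to 22(W), a W ⇒ L
n=24: can move to 23, which is L ⇒ W
n=25: moves to 20(W), 24(W); every one is W ⇒ L
n=26: can move to 13, which is L ⇒ W
n=27: can move to 9, which is L ⇒ W
n=28: moves to 14(W), 21(W), 24(W), 26(W), 27(W); every one is W ⇒ L
n=29: can move to 28, which is L ⇒ W
n=30: can move to 15, which is L ⇒ W
n=31: the only move is to 30(W), a W ⇒ L
n=32: can move to 28, which is L ⇒ W
n=33: can move to 11, which is L ⇒ W
n=34: can move to 17, which is L ⇒ W
n=35: can move to 28, which is L ⇒ W
n=36: moves to 12(W), 18(W), 24(W), 27(W), 30(W), 32(W), 33(W), 34(W), 35(W); every one is W ⇒ L
L entries with 0 ≤ n ≤ 36: n = 0, 1, 4, 7, 9, 11, 13, 15, 17, 19, 23, 25, 28, 31, 36; that makes 15.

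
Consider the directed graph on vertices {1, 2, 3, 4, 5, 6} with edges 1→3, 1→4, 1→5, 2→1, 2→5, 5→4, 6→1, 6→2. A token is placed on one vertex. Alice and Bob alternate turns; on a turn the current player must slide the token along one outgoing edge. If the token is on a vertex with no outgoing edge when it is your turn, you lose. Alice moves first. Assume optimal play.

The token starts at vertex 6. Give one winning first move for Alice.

Label each position W (a win for the player to move) or L (a loss). A position with no legal move is L; any other position is W exactly when some move reaches an L, and L when every move reaches a W.
Every edge goes from a vertex to one that appears earlier in the order 4, 3, 5, 1, 2, 6, so processing vertices in that order labels each vertex after all of its successors.
4: no outgoing edge → L
3: no outgoing edge → L
5: can move to 4, which is L ⇒ W
1: can move to 3, which is L ⇒ W
2: moves to 1(W), 5(W); every one is W ⇒ L
6: can move to 2, which is L ⇒ W
From 6, the L positions reachable in one move are: 2.

Move to 2.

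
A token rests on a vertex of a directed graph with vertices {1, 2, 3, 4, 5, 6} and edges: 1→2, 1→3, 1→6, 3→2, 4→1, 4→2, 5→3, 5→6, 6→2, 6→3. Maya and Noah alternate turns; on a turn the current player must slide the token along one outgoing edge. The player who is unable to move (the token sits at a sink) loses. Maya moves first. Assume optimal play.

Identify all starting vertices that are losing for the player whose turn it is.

Use the standard recursion: the mover loses at a terminal position; elsewhere, the mover wins exactly when some move hands the opponent an L position.
Every edge goes from a vertex to one that appears earlier in the order 2, 3, 6, 1, 4, 5, so processing vertices in that order labels each vertex after all of its successors.
2: no outgoing edge → L
3: reaches L-position 2 → W
6: reaches L-position 2 → W
1: reaches L-position 2 → W
4: reaches L-position 2 → W
5: only reaches 6(W), 3(W), all W → L
The losing starting vertices are exactly the entries labelled L in this table (2 of them).

2, 5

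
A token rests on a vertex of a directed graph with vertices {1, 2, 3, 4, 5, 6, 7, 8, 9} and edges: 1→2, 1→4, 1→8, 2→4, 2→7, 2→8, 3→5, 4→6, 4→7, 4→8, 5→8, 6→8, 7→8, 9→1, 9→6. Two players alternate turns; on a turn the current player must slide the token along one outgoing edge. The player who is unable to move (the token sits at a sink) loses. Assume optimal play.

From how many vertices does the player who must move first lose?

Work bottom-up. With no move the player to move loses. Otherwise the position is W if at least one move leads to an L position for the opponent, and L if every move leads to a W.
Every edge goes from a vertex to one that appears earlier in the order 8, 6, 7, 4, 2, 1, 9, 5, 3, so processing vertices in that order labels each vertex after all of its successors.
8: no outgoing edge → L
6: reaches L-position 8 → W
7: reaches L-position 8 → W
4: reaches L-position 8 → W
2: reaches L-position 8 → W
1: reaches L-position 8 → W
9: only reaches 1(W), 6(W), all W → L
5: reaches L-position 8 → W
3: only reaches 5(W), which is W → L
The L vertices are 3, 8, 9; that is 3 in all.

3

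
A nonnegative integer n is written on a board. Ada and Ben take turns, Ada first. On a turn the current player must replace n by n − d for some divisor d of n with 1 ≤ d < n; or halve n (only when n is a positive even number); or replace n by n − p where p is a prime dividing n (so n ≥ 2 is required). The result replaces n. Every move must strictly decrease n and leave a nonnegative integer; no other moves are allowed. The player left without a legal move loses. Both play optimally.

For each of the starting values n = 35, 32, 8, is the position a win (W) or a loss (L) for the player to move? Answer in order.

35: L, 32: L, 8: W

Label each position W (a win for the player to move) or L (a loss). A position with no legal move is L; any other position is W exactly when some move reaches an L, and L when every move reaches a W.
n=0: no move → L
n=1: no move → L
n=2: reaches L-position 0 → W
n=3: reaches L-position 0 → W
n=4: only reaches 2(W), 3(W), all W → L
n=5: reaches L-position 0 → W
n=6: reaches L-position 4 → W
n=7: reaches L-position 0 → W
n=8: reaches L-position 4 → W
n=9: only reaches 6(W), 8(W), all W → L
n=10: reaches L-position 9 → W
n=11: reaches L-position 0 → W
n=12: reaches L-position 9 → W
n=13: reaches L-position 0 → W
n=14: only reaches 7(W), 12(W), 13(W), all W → L
n=15: reaches L-position 14 → W
n=16: reaches L-position 14 → W
n=17: reaches L-position 0 → W
n=18: reaches L-position 9 → W
n=19: reaches L-position 0 → W
n=20: only reaches 10(W), 15(W), 16(W), 18(W), 19(W), all W → L
n=21: reaches L-position 14 → W
n=22: reaches L-position 20 → W
n=23: reaches L-position 0 → W
n=24: reaches L-position 20 → W
n=25: reaches L-position 20 → W
n=26: only reaches 13(W), 24(W), 25(W), all W → L
n=27: reaches L-position 26 → W
n=28: reaches L-position 14 → W
n=29: reaches L-position 0 → W
n=30: reaches L-position 20 → W
n=31: reaches L-position 0 → W
n=32: only reaches 16(W), 24(W), 28(W), 30(W), 31(W), all W → L
n=33: reaches L-position 32 → W
n=34: reaches L-position 32 → W
n=35: only reaches 28(W), 30(W), 34(W), all W → L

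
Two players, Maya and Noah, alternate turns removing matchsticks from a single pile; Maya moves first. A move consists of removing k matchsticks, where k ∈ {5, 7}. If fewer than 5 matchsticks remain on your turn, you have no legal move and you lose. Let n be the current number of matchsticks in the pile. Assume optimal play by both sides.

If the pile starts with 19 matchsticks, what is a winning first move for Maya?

Positions with no move are L. A position that does have a move is losing for the player to move precisely when every available move leads to a winning position for the opponent. Fill in the labels:
n=0: no move → L
n=1: no move → L
n=2: no move → L
n=3: no move → L
n=4: no move → L
n=5: →0(L), so W
n=6: →1(L), so W
n=7: →2(L), so W
n=8: →3(L), so W
n=9: →4(L), so W
n=10: →3(L), so W
n=11: →4(L), so W
n=12: →7(W), 5(W) — all W, so L
n=13: →8(W), 6(W) — all W, so L
n=14: →9(W), 7(W) — all W, so L
n=15: →10(W), 8(W) — all W, so L
n=16: →11(W), 9(W) — all W, so L
n=17: →12(L), so W
n=18: →13(L), so W
n=19: →14(L), so W
From 19, the L positions reachable in one move are: 14, 12. Any move reaching one of these is winning.

Remove 5, leaving 14.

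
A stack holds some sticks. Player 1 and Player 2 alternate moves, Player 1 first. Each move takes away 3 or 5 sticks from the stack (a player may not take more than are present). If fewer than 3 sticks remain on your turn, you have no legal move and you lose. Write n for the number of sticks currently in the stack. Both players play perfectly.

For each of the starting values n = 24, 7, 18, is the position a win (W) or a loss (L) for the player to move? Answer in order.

24: L, 7: W, 18: L

Work bottom-up. With no move the player to move loses. Otherwise the position is W if at least one move leads to an L position for the opponent, and L if every move leads to a W.
n=0: no move → L
n=1: no move → L
n=2: no move → L
n=3: can move to 0, which is L ⇒ W
n=4: can move to 1, which is L ⇒ W
n=5: can move to 2, which is L ⇒ W
n=6: can move to 1, which is L ⇒ W
n=7: can move to 2, which is L ⇒ W
n=8: moves to 5(W), 3(W); every one is W ⇒ L
n=9: moves to 6(W), 4(W); every one is W ⇒ L
n=10: moves to 7(W), 5(W); every one is W ⇒ L
n=11: can move to 8, which is L ⇒ W
n=12: can move to 9, which is L ⇒ W
n=13: can move to 10, which is L ⇒ W
n=14: can move to 9, which is L ⇒ W
n=15: can move to 10, which is L ⇒ W
n=16: moves to 13(W), 11(W); every one is W ⇒ L
n=17: moves to 14(W), 12(W); every one is W ⇒ L
n=18: moves to 15(W), 13(W); every one is W ⇒ L
n=19: can move to 16, which is L ⇒ W
n=20: can move to 17, which is L ⇒ W
n=21: can move to 18, which is L ⇒ W
n=22: can move to 17, which is L ⇒ W
n=23: can move to 18, which is L ⇒ W
n=24: moves to 21(W), 19(W); every one is W ⇒ L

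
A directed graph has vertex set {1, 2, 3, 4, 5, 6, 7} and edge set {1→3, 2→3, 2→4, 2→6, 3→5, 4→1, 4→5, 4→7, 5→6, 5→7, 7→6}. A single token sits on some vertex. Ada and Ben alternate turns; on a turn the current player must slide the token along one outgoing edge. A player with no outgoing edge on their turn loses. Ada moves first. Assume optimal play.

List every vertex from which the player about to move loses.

3, 4, 6

Classify positions by backward induction: terminal positions (no move available) are L. From any other position, the mover wins iff some move reaches an L.
Every edge goes from a vertex to one that appears earlier in the order 6, 7, 5, 3, 1, 4, 2, so processing vertices in that order labels each vertex after all of its successors.
6: no outgoing edge → L
7: →6(L), so W
5: →6(L), so W
3: →5(W) only, which is W, so L
1: →3(L), so W
4: →1(W), 5(W), 7(W) — all W, so L
2: →4(L), so W
Reading off the rows marked L gives the requested list; there are 3 such vertices.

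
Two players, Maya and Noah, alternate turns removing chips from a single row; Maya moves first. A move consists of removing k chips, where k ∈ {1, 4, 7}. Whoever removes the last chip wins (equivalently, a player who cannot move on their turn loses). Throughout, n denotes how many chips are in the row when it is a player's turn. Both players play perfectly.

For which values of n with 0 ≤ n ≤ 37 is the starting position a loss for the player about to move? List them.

0, 2, 5, 8, 10, 13, 16, 18, 21, 24, 26, 29, 32, 34, 37

Work bottom-up. With no move the player to move loses. Otherwise the position is W if at least one move leads to an L position for the opponent, and L if every move leads to a W.
n=0: no move → L
n=1: can move to 0, which is L ⇒ W
n=2: the only move is to 1(W), a W ⇒ L
n=3: can move to 2, which is L ⇒ W
n=4: can move to 0, which is L ⇒ W
n=5: moves to 4(W), 1(W); every one is W ⇒ L
n=6: can move to 5, which is L ⇒ W
n=7: can move to 0, which is L ⇒ W
n=8: moves to 7(W), 4(W), 1(W); every one is W ⇒ L
n=9: can move to 8, which is L ⇒ W
n=10: moves to 9(W), 6(W), 3(W); every one is W ⇒ L
n=11: can move to 10, which is L ⇒ W
n=12: can move to 8, which is L ⇒ W
n=13: moves to 12(W), 9(W), 6(W); every one is W ⇒ L
n=14: can move to 13, which is L ⇒ W
n=15: can move to 8, which is L ⇒ W
n=16: moves to 15(W), 12(W), 9(W); every one is W ⇒ L
n=17: can move to 16, which is L ⇒ W
n=18: moves to 17(W), 14(W), 11(W); every one is W ⇒ L
n=19: can move to 18, which is L ⇒ W
n=20: can move to 16, which is L ⇒ W
n=21: moves to 20(W), 17(W), 14(W); every one is W ⇒ L
n=22: can move to 21, which is L ⇒ W
n=23: can move to 16, which is L ⇒ W
n=24: moves to 23(W), 20(W), 17(W); every one is W ⇒ L
n=25: can move to 24, which is L ⇒ W
n=26: moves to 25(W), 22(W), 19(W); every one is W ⇒ L
n=27: can move to 26, which is L ⇒ W
n=28: can move to 24, which is L ⇒ W
n=29: moves to 28(W), 25(W), 22(W); every one is W ⇒ L
n=30: can move to 29, which is L ⇒ W
n=31: can move to 24, which is L ⇒ W
n=32: moves to 31(W), 28(W), 25(W); every one is W ⇒ L
n=33: can move to 32, which is L ⇒ W
n=34: moves to 33(W), 30(W), 27(W); every one is W ⇒ L
n=35: can move to 34, which is L ⇒ W
n=36: can move to 32, which is L ⇒ W
n=37: moves to 36(W), 33(W), 30(W); every one is W ⇒ L
Reading off the rows marked L gives the requested list; there are 15 such values of n.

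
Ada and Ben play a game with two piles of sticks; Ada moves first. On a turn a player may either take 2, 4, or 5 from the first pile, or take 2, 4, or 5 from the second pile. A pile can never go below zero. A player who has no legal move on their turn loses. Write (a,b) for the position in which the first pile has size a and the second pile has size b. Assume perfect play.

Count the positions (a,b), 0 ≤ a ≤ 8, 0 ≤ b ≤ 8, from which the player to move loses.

25

Classify positions by backward induction: terminal positions (no move available) are L. From any other position, the mover wins iff some move reaches an L.
Every move lowers a or b (never raises either), so fill the grid row by row in increasing a, and left to right within a row: each cell's successors are then already labelled.
      b=0  b=1  b=2  b=3  b=4  b=5  b=6  b=7  b=8
a=0:    L    L    W    W    W    W    W    L    L
a=1:    L    L    W    W    W    W    W    L    L
a=2:    W    W    L    L    W    W    W    W    W
a=3:    W    W    L    L    W    W    W    W    W
a=4:    W    W    W    W    L    L    W    W    W
a=5:    W    W    W    W    L    L    W    W    W
a=6:    W    W    W    W    W    W    L    W    W
a=7:    L    L    W    W    W    W    W    L    L
a=8:    L    L    W    W    W    W    W    L    L
Cells with no legal move (terminal, hence L): (0,0), (0,1), (1,0), (1,1).
The remaining L cells, each justified by listing all of its moves:
(0,7): L (options (0,5)(W), (0,3)(W), (0,2)(W) are all W)
(0,8): L (options (0,6)(W), (0,4)(W), (0,3)(W) are all W)
(1,7): L (options (1,5)(W), (1,3)(W), (1,2)(W) are all W)
(1,8): L (options (1,6)(W), (1,4)(W), (1,3)(W) are all W)
(2,2): L (options (0,2)(W), (2,0)(W) are all W)
(2,3): L (options (0,3)(W), (2,1)(W) are all W)
(3,2): L (options (1,2)(W), (3,0)(W) are all W)
(3,3): L (options (1,3)(W), (3,1)(W) are all W)
(4,4): L (options (2,4)(W), (0,4)(W), (4,2)(W), (4,0)(W) are all W)
(4,5): L (options (2,5)(W), (0,5)(W), (4,3)(W), (4,1)(W), (4,0)(W) are all W)
(5,4): L (options (3,4)(W), (1,4)(W), (0,4)(W), (5,2)(W), (5,0)(W) are all W)
(5,5): L (options (3,5)(W), (1,5)(W), (0,5)(W), (5,3)(W), (5,1)(W), (5,0)(W) are all W)
(6,6): L (options (4,6)(W), (2,6)(W), (1,6)(W), (6,4)(W), (6,2)(W), (6,1)(W) are all W)
(7,0): L (options (5,0)(W), (3,0)(W), (2,0)(W) are all W)
(7,1): L (options (5,1)(W), (3,1)(W), (2,1)(W) are all W)
(7,7): L (options (5,7)(W), (3,7)(W), (2,7)(W), (7,5)(W), (7,3)(W), (7,2)(W) are all W)
(7,8): L (options (5,8)(W), (3,8)(W), (2,8)(W), (7,6)(W), (7,4)(W), (7,3)(W) are all W)
(8,0): L (options (6,0)(W), (4,0)(W), (3,0)(W) are all W)
(8,1): L (options (6,1)(W), (4,1)(W), (3,1)(W) are all W)
(8,7): L (options (6,7)(W), (4,7)(W), (3,7)(W), (8,5)(W), (8,3)(W), (8,2)(W) are all W)
(8,8): L (options (6,8)(W), (4,8)(W), (3,8)(W), (8,6)(W), (8,4)(W), (8,3)(W) are all W)
Every other cell has at least one move into one of the L cells above, so it is W.
L cells per row: a=0: 4, a=1: 4, a=2: 2, a=3: 2, a=4: 2, a=5: 2, a=6: 1, a=7: 4, a=8: 4; total 25.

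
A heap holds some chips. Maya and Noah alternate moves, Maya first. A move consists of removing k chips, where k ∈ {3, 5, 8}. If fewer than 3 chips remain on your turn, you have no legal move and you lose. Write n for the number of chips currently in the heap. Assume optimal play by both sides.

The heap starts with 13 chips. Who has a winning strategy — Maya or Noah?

Build the W/L table. Terminal = L. A non-terminal position is W if it has a move to some L; otherwise it is L.
n=0: no move → L
n=1: no move → L
n=2: no move → L
n=3: can move to 0, which is L ⇒ W
n=4: can move to 1, which is L ⇒ W
n=5: can move to 2, which is L ⇒ W
n=6: can move to 1, which is L ⇒ W
n=7: can move to 2, which is L ⇒ W
n=8: can move to 0, which is L ⇒ W
n=9: can move to 1, which is L ⇒ W
n=10: can move to 2, which is L ⇒ W
n=11: moves to 8(W), 6(W), 3(W); every one is W ⇒ L
n=12: moves to 9(W), 7(W), 4(W); every one is W ⇒ L
n=13: moves to 10(W), 8(W), 5(W); every one is W ⇒ L
Every move from 13 reaches a W position, so the mover loses.

Noah wins.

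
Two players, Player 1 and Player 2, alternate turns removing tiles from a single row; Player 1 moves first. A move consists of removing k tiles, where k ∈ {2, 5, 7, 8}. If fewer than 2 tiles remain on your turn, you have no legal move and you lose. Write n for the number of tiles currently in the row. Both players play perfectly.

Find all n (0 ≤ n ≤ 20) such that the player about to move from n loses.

Work bottom-up. With no move the player to move loses. Otherwise the position is W if at least one move leads to an L position for the opponent, and L if every move leads to a W.
n=0: no move → L
n=1: no move → L
n=2: →0(L), so W
n=3: →1(L), so W
n=4: →2(W) only, which is W, so L
n=5: →0(L), so W
n=6: →4(L), so W
n=7: →0(L), so W
n=8: →1(L), so W
n=9: →4(L), so W
n=10: →8(W), 5(W), 3(W), 2(W) — all W, so L
n=11: →4(L), so W
n=12: →10(L), so W
n=13: →11(W), 8(W), 6(W), 5(W) — all W, so L
n=14: →12(W), 9(W), 7(W), 6(W) — all W, so L
n=15: →13(L), so W
n=16: →14(L), so W
n=17: →10(L), so W
n=18: →13(L), so W
n=19: →14(L), so W
n=20: →13(L), so W
The losing starting values of n are exactly the entries labelled L in this table (6 of them).

0, 1, 4, 10, 13, 14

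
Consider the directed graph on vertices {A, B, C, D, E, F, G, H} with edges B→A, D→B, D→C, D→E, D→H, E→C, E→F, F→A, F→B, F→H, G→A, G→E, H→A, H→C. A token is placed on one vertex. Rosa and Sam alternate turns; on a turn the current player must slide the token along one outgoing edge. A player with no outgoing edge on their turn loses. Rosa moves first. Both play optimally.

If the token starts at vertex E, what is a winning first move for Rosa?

Move to C.

Build the W/L table. Terminal = L. A non-terminal position is W if it has a move to some L; otherwise it is L.
Every edge goes from a vertex to one that appears earlier in the order A, C, H, B, F, E, G, D, so processing vertices in that order labels each vertex after all of its successors.
A: no outgoing edge → L
C: no outgoing edge → L
H: can move to C, which is L ⇒ W
B: can move to A, which is L ⇒ W
F: can move to A, which is L ⇒ W
E: can move to C, which is L ⇒ W
G: can move to A, which is L ⇒ W
D: can move to C, which is L ⇒ W
From E, the L positions reachable in one move are: C.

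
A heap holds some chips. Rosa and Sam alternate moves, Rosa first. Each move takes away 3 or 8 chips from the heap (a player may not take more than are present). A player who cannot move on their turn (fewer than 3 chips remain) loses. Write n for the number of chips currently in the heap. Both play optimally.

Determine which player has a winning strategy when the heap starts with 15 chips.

Rosa wins.

Build the W/L table. Terminal = L. A non-terminal position is W if it has a move to some L; otherwise it is L.
n=0: no move → L
n=1: no move → L
n=2: no move → L
n=3: reaches L-position 0 → W
n=4: reaches L-position 1 → W
n=5: reaches L-position 2 → W
n=6: only reaches 3(W), which is W → L
n=7: only reaches 4(W), which is W → L
n=8: reaches L-position 0 → W
n=9: reaches L-position 6 → W
n=10: reaches L-position 7 → W
n=11: only reaches 8(W), 3(W), all W → L
n=12: only reaches 9(W), 4(W), all W → L
n=13: only reaches 10(W), 5(W), all W → L
n=14: reaches L-position 11 → W
n=15: reaches L-position 12 → W
From 15 Rosa can remove 3, leaving 12, reaching an L position.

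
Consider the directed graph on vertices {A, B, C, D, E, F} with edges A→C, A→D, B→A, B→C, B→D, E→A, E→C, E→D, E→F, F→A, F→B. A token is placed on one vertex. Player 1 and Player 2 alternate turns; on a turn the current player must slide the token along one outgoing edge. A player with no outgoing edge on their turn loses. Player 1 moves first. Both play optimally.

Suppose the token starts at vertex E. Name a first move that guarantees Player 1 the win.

Positions with no move are L. A position that does have a move is losing for the player to move precisely when every available move leads to a winning position for the opponent. Fill in the labels:
Every edge goes from a vertex to one that appears earlier in the order C, D, A, B, F, E, so processing vertices in that order labels each vertex after all of its successors.
C: no outgoing edge → L
D: no outgoing edge → L
A: reaches L-position D → W
B: reaches L-position D → W
F: only reaches B(W), A(W), all W → L
E: reaches L-position F → W
From E, the L positions reachable in one move are: F, D, C. Any move reaching one of these is winning.

Move to F.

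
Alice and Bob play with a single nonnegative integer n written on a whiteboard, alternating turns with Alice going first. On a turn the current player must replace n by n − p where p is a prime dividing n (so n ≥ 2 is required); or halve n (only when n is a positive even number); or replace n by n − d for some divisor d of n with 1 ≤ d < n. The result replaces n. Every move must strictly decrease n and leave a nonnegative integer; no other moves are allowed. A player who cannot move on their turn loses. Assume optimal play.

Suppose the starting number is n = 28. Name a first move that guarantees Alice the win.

Compute win/loss labels from the base case upward. A position with no move is L. Any other position is W if it can reach an L in one move, else L.
n=0: no move → L
n=1: no move → L
n=2: reaches L-position 0 → W
n=3: reaches L-position 0 → W
n=4: only reaches 2(W), 3(W), all W → L
n=5: reaches L-position 0 → W
n=6: reaches L-position 4 → W
n=7: reaches L-position 0 → W
n=8: reaches L-position 4 → W
n=9: only reaches 6(W), 8(W), all W → L
n=10: reaches L-position 9 → W
n=11: reaches L-position 0 → W
n=12: reaches L-position 9 → W
n=13: reaches L-position 0 → W
n=14: only reaches 7(W), 12(W), 13(W), all W → L
n=15: reaches L-position 14 → W
n=16: reaches L-position 14 → W
n=17: reaches L-position 0 → W
n=18: reaches L-position 9 → W
n=19: reaches L-position 0 → W
n=20: only reaches 10(W), 15(W), 16(W), 18(W), 19(W), all W → L
n=21: reaches L-position 14 → W
n=22: reaches L-position 20 → W
n=23: reaches L-position 0 → W
n=24: reaches L-position 20 → W
n=25: reaches L-position 20 → W
n=26: only reaches 13(W), 24(W), 25(W), all W → L
n=27: reaches L-position 26 → W
n=28: reaches L-position 14 → W
From 28, the L positions reachable in one move are: 14, 26. Any move reaching one of these is winning.

Move to 14.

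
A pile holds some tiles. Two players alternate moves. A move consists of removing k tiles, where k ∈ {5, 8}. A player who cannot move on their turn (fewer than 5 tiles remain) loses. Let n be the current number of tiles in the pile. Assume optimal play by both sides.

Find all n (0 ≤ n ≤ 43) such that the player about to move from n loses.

Compute win/loss labels from the base case upward. A position with no move is L. Any other position is W if it can reach an L in one move, else L.
n=0: no move → L
n=1: no move → L
n=2: no move → L
n=3: no move → L
n=4: no move → L
n=5: can move to 0, which is L ⇒ W
n=6: can move to 1, which is L ⇒ W
n=7: can move to 2, which is L ⇒ W
n=8: can move to 3, which is L ⇒ W
n=9: can move to 4, which is L ⇒ W
n=10: can move to 2, which is L ⇒ W
n=11: can move to 3, which is L ⇒ W
n=12: can move to 4, which is L ⇒ W
n=13: moves to 8(W), 5(W); every one is W ⇒ L
n=14: moves to 9(W), 6(W); every one is W ⇒ L
n=15: moves to 10(W), 7(W); every one is W ⇒ L
n=16: moves to 11(W), 8(W); every one is W ⇒ L
n=17: moves to 12(W), 9(W); every one is W ⇒ L
n=18: can move to 13, which is L ⇒ W
n=19: can move to 14, which is L ⇒ W
n=20: can move to 15, which is L ⇒ W
n=21: can move to 16, which is L ⇒ W
n=22: can move to 17, which is L ⇒ W
n=23: can move to 15, which is L ⇒ W
n=24: can move to 16, which is L ⇒ W
n=25: can move to 17, which is L ⇒ W
n=26: moves to 21(W), 18(W); every one is W ⇒ L
n=27: moves to 22(W), 19(W); every one is W ⇒ L
n=28: moves to 23(W), 20(W); every one is W ⇒ L
n=29: moves to 24(W), 21(W); every one is W ⇒ L
n=30: moves to 25(W), 22(W); every one is W ⇒ L
n=31: can move to 26, which is L ⇒ W
n=32: can move to 27, which is L ⇒ W
n=33: can move to 28, which is L ⇒ W
n=34: can move to 29, which is L ⇒ W
n=35: can move to 30, which is L ⇒ W
n=36: can move to 28, which is L ⇒ W
n=37: can move to 29, which is L ⇒ W
n=38: can move to 30, which is L ⇒ W
n=39: moves to 34(W), 31(W); every one is W ⇒ L
n=40: moves to 35(W), 32(W); every one is W ⇒ L
n=41: moves to 36(W), 33(W); every one is W ⇒ L
n=42: moves to 37(W), 34(W); every one is W ⇒ L
n=43: moves to 38(W), 35(W); every one is W ⇒ L
Reading off the rows marked L gives the requested list; there are 20 such values of n.

0, 1, 2, 3, 4, 13, 14, 15, 16, 17, 26, 27, 28, 29, 30, 39, 40, 41, 42, 43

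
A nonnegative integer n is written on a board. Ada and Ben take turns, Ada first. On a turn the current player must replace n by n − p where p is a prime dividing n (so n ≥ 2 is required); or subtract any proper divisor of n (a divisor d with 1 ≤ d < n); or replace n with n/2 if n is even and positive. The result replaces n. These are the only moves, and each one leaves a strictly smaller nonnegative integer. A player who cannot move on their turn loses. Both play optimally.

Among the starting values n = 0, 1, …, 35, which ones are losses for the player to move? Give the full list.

0, 1, 4, 9, 14, 20, 26, 32, 35

Work bottom-up. With no move the player to move loses. Otherwise the position is W if at least one move leads to an L position for the opponent, and L if every move leads to a W.
n=0: no move → L
n=1: no move → L
n=2: →0(L), so W
n=3: →0(L), so W
n=4: →2(W), 3(W) — all W, so L
n=5: →0(L), so W
n=6: →4(L), so W
n=7: →0(L), so W
n=8: →4(L), so W
n=9: →6(W), 8(W) — all W, so L
n=10: →9(L), so W
n=11: →0(L), so W
n=12: →9(L), so W
n=13: →0(L), so W
n=14: →7(W), 12(W), 13(W) — all W, so L
n=15: →14(L), so W
n=16: →14(L), so W
n=17: →0(L), so W
n=18: →9(L), so W
n=19: →0(L), so W
n=20: →10(W), 15(W), 16(W), 18(W), 19(W) — all W, so L
n=21: →14(L), so W
n=22: →20(L), so W
n=23: →0(L), so W
n=24: →20(L), so W
n=25: →20(L), so W
n=26: →13(W), 24(W), 25(W) — all W, so L
n=27: →26(L), so W
n=28: →14(L), so W
n=29: →0(L), so W
n=30: →20(L), so W
n=31: →0(L), so W
n=32: →16(W), 24(W), 28(W), 30(W), 31(W) — all W, so L
n=33: →32(L), so W
n=34: →32(L), so W
n=35: →28(W), 30(W), 34(W) — all W, so L
Reading off the rows marked L gives the requested list; there are 9 such values of n.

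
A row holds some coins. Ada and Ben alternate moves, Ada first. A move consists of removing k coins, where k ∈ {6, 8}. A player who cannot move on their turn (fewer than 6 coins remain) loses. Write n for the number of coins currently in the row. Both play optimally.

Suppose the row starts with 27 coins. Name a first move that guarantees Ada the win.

Remove 8, leaving 19.

Build the W/L table. Terminal = L. A non-terminal position is W if it has a move to some L; otherwise it is L.
n=0: no move → L
n=1: no move → L
n=2: no move → L
n=3: no move → L
n=4: no move → L
n=5: no move → L
n=6: reaches L-position 0 → W
n=7: reaches L-position 1 → W
n=8: reaches L-position 2 → W
n=9: reaches L-position 3 → W
n=10: reaches L-position 4 → W
n=11: reaches L-position 5 → W
n=12: reaches L-position 4 → W
n=13: reaches L-position 5 → W
n=14: only reaches 8(W), 6(W), all W → L
n=15: only reaches 9(W), 7(W), all W → L
n=16: only reaches 10(W), 8(W), all W → L
n=17: only reaches 11(W), 9(W), all W → L
n=18: only reaches 12(W), 10(W), all W → L
n=19: only reaches 13(W), 11(W), all W → L
n=20: reaches L-position 14 → W
n=21: reaches L-position 15 → W
n=22: reaches L-position 16 → W
n=23: reaches L-position 17 → W
n=24: reaches L-position 18 → W
n=25: reaches L-position 19 → W
n=26: reaches L-position 18 → W
n=27: reaches L-position 19 → W
From 27, the L positions reachable in one move are: 19.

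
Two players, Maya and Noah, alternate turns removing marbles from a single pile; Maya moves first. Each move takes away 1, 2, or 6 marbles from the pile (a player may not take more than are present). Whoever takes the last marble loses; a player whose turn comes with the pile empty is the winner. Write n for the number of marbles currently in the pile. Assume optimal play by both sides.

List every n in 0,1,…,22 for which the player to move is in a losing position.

1, 4, 8, 11, 15, 18, 22

Work bottom-up. With no move the player to move wins. Otherwise the position is W if at least one move leads to an L position for the opponent, and L if every move leads to a W.
n=0: no move; the opponent has just taken the last marble and therefore loses → W
n=1: only reaches 0(W), which is W → L
n=2: reaches L-position 1 → W
n=3: reaches L-position 1 → W
n=4: only reaches 3(W), 2(W), all W → L
n=5: reaches L-position 4 → W
n=6: reaches L-position 4 → W
n=7: reaches L-position 1 → W
n=8: only reaches 7(W), 6(W), 2(W), all W → L
n=9: reaches L-position 8 → W
n=10: reaches L-position 8 → W
n=11: only reaches 10(W), 9(W), 5(W), all W → L
n=12: reaches L-position 11 → W
n=13: reaches L-position 11 → W
n=14: reaches L-position 8 → W
n=15: only reaches 14(W), 13(W), 9(W), all W → L
n=16: reaches L-position 15 → W
n=17: reaches L-position 15 → W
n=18: only reaches 17(W), 16(W), 12(W), all W → L
n=19: reaches L-position 18 → W
n=20: reaches L-position 18 → W
n=21: reaches L-position 15 → W
n=22: only reaches 21(W), 20(W), 16(W), all W → L
Reading off the rows marked L gives the requested list; there are 7 such values of n.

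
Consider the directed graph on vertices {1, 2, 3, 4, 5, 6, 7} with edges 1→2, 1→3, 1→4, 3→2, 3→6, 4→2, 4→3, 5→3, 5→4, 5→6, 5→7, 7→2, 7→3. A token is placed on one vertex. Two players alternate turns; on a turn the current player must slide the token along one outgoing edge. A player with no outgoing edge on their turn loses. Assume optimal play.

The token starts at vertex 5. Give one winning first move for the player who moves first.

Move to 6.

Positions with no move are L. A position that does have a move is losing for the player to move precisely when every available move leads to a winning position for the opponent. Fill in the labels:
Every edge goes from a vertex to one that appears earlier in the order 6, 2, 3, 4, 7, 1, 5, so processing vertices in that order labels each vertex after all of its successors.
6: no outgoing edge → L
2: no outgoing edge → L
3: can move to 2, which is L ⇒ W
4: can move to 2, which is L ⇒ W
7: can move to 2, which is L ⇒ W
1: can move to 2, which is L ⇒ W
5: can move to 6, which is L ⇒ W
From 5, the L positions reachable in one move are: 6.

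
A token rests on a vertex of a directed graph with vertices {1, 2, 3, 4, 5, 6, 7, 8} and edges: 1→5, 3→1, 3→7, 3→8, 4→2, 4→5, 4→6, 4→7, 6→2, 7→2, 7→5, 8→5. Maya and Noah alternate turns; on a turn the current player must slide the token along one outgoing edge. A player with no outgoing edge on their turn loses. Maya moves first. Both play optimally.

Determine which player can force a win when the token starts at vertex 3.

Noah wins.

Use the standard recursion: the mover loses at a terminal position; elsewhere, the mover wins exactly when some move hands the opponent an L position.
Every edge goes from a vertex to one that appears earlier in the order 2, 5, 7, 8, 6, 1, 4, 3, so processing vertices in that order labels each vertex after all of its successors.
2: no outgoing edge → L
5: no outgoing edge → L
7: can move to 5, which is L ⇒ W
8: can move to 5, which is L ⇒ W
6: can move to 2, which is L ⇒ W
1: can move to 5, which is L ⇒ W
4: can move to 5, which is L ⇒ W
3: moves to 1(W), 8(W), 7(W); every one is W ⇒ L
Every move from 3 reaches a W position, so the mover loses.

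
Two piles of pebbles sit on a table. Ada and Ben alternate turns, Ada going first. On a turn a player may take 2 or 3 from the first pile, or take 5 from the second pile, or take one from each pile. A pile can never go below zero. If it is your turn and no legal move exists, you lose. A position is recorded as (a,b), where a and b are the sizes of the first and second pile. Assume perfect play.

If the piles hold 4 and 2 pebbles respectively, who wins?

Positions with no move are L. A position that does have a move is losing for the player to move precisely when every available move leads to a winning position for the opponent. Fill in the labels:
No move ever increases a pile, so every position that can arise here has a ≤ 4 and b ≤ 2; it is enough to label the cells with 0 ≤ a ≤ 4 and 0 ≤ b ≤ 2.
Every move lowers a or b (never raises either), so fill the grid row by row in increasing a, and left to right within a row: each cell's successors are then already labelled.
      b=0  b=1  b=2
a=0:    L    L    L
a=1:    L    W    W
a=2:    W    W    W
a=3:    W    W    W
a=4:    W    L    L
Cells with no legal move (terminal, hence L): (0,0), (0,1), (0,2), (1,0).
The remaining L cells, each justified by listing all of its moves:
(4,1): →(2,1)(W), (1,1)(W), (3,0)(W) — all W, so L
(4,2): →(2,2)(W), (1,2)(W), (3,1)(W) — all W, so L
Every other cell has at least one move into one of the L cells above, so it is W.
The starting position (4,2) is L: whatever Ada does, the opponent receives a W position.

Ben wins.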